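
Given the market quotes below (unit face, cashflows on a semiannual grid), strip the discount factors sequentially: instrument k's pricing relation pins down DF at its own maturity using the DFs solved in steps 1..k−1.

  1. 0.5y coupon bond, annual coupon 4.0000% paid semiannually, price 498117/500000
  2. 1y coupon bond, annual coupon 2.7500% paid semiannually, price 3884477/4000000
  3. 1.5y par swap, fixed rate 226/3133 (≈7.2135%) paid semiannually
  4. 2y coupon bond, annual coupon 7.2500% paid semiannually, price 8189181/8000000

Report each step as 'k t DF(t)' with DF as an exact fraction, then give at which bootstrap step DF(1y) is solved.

1 1/2 9767/10000
2 1 9447/10000
3 3/2 8983/10000
4 2 2223/2500
DF(1y) is solved at step 2

step 1 [0.5y] bond c/2=1/50: DF=(498117/500000 − 1/50·(0))/(1+1/50) = 9767/10000 ≈ 0.976700
step 2 [1y] bond c/2=11/800: DF=(3884477/4000000 − 11/800·(0.976700))/(1+11/800) = 9447/10000 ≈ 0.944700
step 3 [1.5y] swap r/2=113/3133: DF=(1 − 113/3133·(0.976700+0.944700))/(1+113/3133) = 8983/10000 ≈ 0.898300
step 4 [2y] bond c/2=29/800: DF=(8189181/8000000 − 29/800·(0.976700+0.944700+0.898300))/(1+29/800) = 2223/2500 ≈ 0.889200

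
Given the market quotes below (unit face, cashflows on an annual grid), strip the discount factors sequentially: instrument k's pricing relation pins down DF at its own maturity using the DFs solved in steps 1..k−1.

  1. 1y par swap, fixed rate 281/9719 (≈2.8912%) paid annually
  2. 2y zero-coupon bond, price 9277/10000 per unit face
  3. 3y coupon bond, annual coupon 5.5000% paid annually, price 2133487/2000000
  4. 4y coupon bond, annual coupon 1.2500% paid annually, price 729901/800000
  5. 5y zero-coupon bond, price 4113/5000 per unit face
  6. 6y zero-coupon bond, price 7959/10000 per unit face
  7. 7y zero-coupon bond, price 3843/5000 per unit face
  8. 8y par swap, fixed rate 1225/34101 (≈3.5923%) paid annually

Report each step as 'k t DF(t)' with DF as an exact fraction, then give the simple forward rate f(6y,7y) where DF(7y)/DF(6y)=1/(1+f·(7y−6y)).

step 1 [1y] swap r/1=281/9719: DF=(1 − 281/9719·(0))/(1+281/9719) = 9719/10000 ≈ 0.971900
step 2 [2y] zero: DF = P = 9277/10000 ≈ 0.927700
step 3 [3y] bond c/1=11/200: DF=(2133487/2000000 − 11/200·(0.971900+0.927700))/(1+11/200) = 9121/10000 ≈ 0.912100
step 4 [4y] bond c/1=1/80: DF=(729901/800000 − 1/80·(0.971900+0.927700+0.912100))/(1+1/80) = 1083/1250 ≈ 0.866400
step 5 [5y] zero: DF = P = 4113/5000 ≈ 0.822600
step 6 [6y] zero: DF = P = 7959/10000 ≈ 0.795900
step 7 [7y] zero: DF = P = 3843/5000 ≈ 0.768600
step 8 [8y] swap r/1=1225/34101: DF=(1 − 1225/34101·(0.971900+0.927700+0.912100+0.866400+0.822600+0.795900+0.768600))/(1+1225/34101) = 151/200 ≈ 0.755000

1 1 9719/10000
2 2 9277/10000
3 3 9121/10000
4 4 1083/1250
5 5 4113/5000
6 6 7959/10000
7 7 3843/5000
8 8 151/200
f(6y,7y) = ((7959/10000)/(3843/5000) − 1)/(1) = 13/366 ≈ 3.5519%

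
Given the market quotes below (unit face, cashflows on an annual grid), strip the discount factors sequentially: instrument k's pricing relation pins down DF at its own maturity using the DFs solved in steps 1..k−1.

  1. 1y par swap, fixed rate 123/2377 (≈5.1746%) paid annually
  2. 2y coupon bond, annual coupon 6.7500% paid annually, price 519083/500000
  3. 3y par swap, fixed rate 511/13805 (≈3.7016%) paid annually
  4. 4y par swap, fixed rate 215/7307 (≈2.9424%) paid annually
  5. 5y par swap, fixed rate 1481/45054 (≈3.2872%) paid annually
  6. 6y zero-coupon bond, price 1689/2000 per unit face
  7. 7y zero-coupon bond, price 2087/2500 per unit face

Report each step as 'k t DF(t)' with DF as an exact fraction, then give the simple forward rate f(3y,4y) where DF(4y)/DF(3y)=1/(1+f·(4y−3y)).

1 1 2377/2500
2 2 2281/2500
3 3 4489/5000
4 4 357/400
5 5 8519/10000
6 6 1689/2000
7 7 2087/2500
f(3y,4y) = ((4489/5000)/(357/400) − 1)/(1) = 53/8925 ≈ 0.5938%

step 1 [1y] swap r/1=123/2377: DF=(1 − 123/2377·(0))/(1+123/2377) = 2377/2500 ≈ 0.950800
step 2 [2y] bond c/1=27/400: DF=(519083/500000 − 27/400·(0.950800))/(1+27/400) = 2281/2500 ≈ 0.912400
step 3 [3y] swap r/1=511/13805: DF=(1 − 511/13805·(0.950800+0.912400))/(1+511/13805) = 4489/5000 ≈ 0.897800
step 4 [4y] swap r/1=215/7307: DF=(1 − 215/7307·(0.950800+0.912400+0.897800))/(1+215/7307) = 357/400 ≈ 0.892500
step 5 [5y] swap r/1=1481/45054: DF=(1 − 1481/45054·(0.950800+0.912400+0.897800+0.892500))/(1+1481/45054) = 8519/10000 ≈ 0.851900
step 6 [6y] zero: DF = P = 1689/2000 ≈ 0.844500
step 7 [7y] zero: DF = P = 2087/2500 ≈ 0.834800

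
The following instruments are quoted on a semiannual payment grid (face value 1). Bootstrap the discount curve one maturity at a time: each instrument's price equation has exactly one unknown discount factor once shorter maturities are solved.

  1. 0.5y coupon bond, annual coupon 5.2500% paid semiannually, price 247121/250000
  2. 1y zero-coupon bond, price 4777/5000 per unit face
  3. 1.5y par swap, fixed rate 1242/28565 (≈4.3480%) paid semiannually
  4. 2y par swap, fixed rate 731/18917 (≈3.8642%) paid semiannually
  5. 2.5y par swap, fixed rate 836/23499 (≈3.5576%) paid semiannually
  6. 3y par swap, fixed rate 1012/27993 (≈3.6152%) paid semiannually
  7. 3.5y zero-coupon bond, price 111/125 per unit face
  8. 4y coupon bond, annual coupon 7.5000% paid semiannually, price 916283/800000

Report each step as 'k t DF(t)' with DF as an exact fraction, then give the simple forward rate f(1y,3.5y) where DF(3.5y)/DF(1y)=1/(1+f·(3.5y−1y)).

1 1/2 602/625
2 1 4777/5000
3 3/2 9379/10000
4 2 9269/10000
5 5/2 2291/2500
6 3 2247/2500
7 7/2 111/125
8 4 1739/2000
f(1y,3.5y) = ((4777/5000)/(111/125) − 1)/(5/2) = 337/11100 ≈ 3.0360%

step 1 [0.5y] bond c/2=21/800: DF=(247121/250000 − 21/800·(0))/(1+21/800) = 602/625 ≈ 0.963200
step 2 [1y] zero: DF = P = 4777/5000 ≈ 0.955400
step 3 [1.5y] swap r/2=621/28565: DF=(1 − 621/28565·(0.963200+0.955400))/(1+621/28565) = 9379/10000 ≈ 0.937900
step 4 [2y] swap r/2=731/37834: DF=(1 − 731/37834·(0.963200+0.955400+0.937900))/(1+731/37834) = 9269/10000 ≈ 0.926900
step 5 [2.5y] swap r/2=418/23499: DF=(1 − 418/23499·(0.963200+0.955400+0.937900+0.926900))/(1+418/23499) = 2291/2500 ≈ 0.916400
step 6 [3y] swap r/2=506/27993: DF=(1 − 506/27993·(0.963200+0.955400+0.937900+0.926900+0.916400))/(1+506/27993) = 2247/2500 ≈ 0.898800
step 7 [3.5y] zero: DF = P = 111/125 ≈ 0.888000
step 8 [4y] bond c/2=3/80: DF=(916283/800000 − 3/80·(0.963200+0.955400+0.937900+0.926900+0.916400+0.898800+0.888000))/(1+3/80) = 1739/2000 ≈ 0.869500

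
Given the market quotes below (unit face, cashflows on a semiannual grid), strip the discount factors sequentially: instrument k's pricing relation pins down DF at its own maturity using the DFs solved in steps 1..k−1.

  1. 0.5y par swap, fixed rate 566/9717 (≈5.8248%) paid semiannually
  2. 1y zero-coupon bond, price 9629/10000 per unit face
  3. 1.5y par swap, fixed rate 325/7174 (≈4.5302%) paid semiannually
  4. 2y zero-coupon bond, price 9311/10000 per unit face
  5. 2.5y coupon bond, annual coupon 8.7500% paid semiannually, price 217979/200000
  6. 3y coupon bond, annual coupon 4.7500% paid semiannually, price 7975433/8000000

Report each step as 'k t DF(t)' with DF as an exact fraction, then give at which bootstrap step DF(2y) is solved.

1 1/2 9717/10000
2 1 9629/10000
3 3/2 187/200
4 2 9311/10000
5 5/2 8849/10000
6 3 8651/10000
DF(2y) is solved at step 4

step 1 [0.5y] swap r/2=283/9717: DF=(1 − 283/9717·(0))/(1+283/9717) = 9717/10000 ≈ 0.971700
step 2 [1y] zero: DF = P = 9629/10000 ≈ 0.962900
step 3 [1.5y] swap r/2=325/14348: DF=(1 − 325/14348·(0.971700+0.962900))/(1+325/14348) = 187/200 ≈ 0.935000
step 4 [2y] zero: DF = P = 9311/10000 ≈ 0.931100
step 5 [2.5y] bond c/2=7/160: DF=(217979/200000 − 7/160·(0.971700+0.962900+0.935000+0.931100))/(1+7/160) = 8849/10000 ≈ 0.884900
step 6 [3y] bond c/2=19/800: DF=(7975433/8000000 − 19/800·(0.971700+0.962900+0.935000+0.931100+0.884900))/(1+19/800) = 8651/10000 ≈ 0.865100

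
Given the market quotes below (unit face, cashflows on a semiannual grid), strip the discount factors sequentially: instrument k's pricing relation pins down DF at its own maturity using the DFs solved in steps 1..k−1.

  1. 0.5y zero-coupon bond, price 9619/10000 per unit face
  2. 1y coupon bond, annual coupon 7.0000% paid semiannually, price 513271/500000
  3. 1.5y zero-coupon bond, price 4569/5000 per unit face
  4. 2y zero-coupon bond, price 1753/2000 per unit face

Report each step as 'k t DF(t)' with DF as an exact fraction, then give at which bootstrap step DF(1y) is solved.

step 1 [0.5y] zero: DF = P = 9619/10000 ≈ 0.961900
step 2 [1y] bond c/2=7/200: DF=(513271/500000 − 7/200·(0.961900))/(1+7/200) = 9593/10000 ≈ 0.959300
step 3 [1.5y] zero: DF = P = 4569/5000 ≈ 0.913800
step 4 [2y] zero: DF = P = 1753/2000 ≈ 0.876500

1 1/2 9619/10000
2 1 9593/10000
3 3/2 4569/5000
4 2 1753/2000
DF(1y) is solved at step 2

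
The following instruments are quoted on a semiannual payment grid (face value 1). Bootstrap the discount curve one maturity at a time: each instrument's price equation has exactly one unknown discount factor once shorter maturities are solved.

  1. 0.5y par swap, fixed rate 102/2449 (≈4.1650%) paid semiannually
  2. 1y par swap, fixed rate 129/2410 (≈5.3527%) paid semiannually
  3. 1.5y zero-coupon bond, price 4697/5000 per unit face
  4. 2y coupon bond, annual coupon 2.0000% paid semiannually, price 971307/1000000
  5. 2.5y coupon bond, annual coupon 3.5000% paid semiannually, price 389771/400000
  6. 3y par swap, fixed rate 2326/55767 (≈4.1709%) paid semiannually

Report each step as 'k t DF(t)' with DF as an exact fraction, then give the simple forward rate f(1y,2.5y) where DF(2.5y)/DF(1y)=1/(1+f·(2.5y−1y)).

step 1 [0.5y] swap r/2=51/2449: DF=(1 − 51/2449·(0))/(1+51/2449) = 2449/2500 ≈ 0.979600
step 2 [1y] swap r/2=129/4820: DF=(1 − 129/4820·(0.979600))/(1+129/4820) = 2371/2500 ≈ 0.948400
step 3 [1.5y] zero: DF = P = 4697/5000 ≈ 0.939400
step 4 [2y] bond c/2=1/100: DF=(971307/1000000 − 1/100·(0.979600+0.948400+0.939400))/(1+1/100) = 9333/10000 ≈ 0.933300
step 5 [2.5y] bond c/2=7/400: DF=(389771/400000 − 7/400·(0.979600+0.948400+0.939400+0.933300))/(1+7/400) = 8923/10000 ≈ 0.892300
step 6 [3y] swap r/2=1163/55767: DF=(1 − 1163/55767·(0.979600+0.948400+0.939400+0.933300+0.892300))/(1+1163/55767) = 8837/10000 ≈ 0.883700

1 1/2 2449/2500
2 1 2371/2500
3 3/2 4697/5000
4 2 9333/10000
5 5/2 8923/10000
6 3 8837/10000
f(1y,2.5y) = ((2371/2500)/(8923/10000) − 1)/(3/2) = 374/8923 ≈ 4.1914%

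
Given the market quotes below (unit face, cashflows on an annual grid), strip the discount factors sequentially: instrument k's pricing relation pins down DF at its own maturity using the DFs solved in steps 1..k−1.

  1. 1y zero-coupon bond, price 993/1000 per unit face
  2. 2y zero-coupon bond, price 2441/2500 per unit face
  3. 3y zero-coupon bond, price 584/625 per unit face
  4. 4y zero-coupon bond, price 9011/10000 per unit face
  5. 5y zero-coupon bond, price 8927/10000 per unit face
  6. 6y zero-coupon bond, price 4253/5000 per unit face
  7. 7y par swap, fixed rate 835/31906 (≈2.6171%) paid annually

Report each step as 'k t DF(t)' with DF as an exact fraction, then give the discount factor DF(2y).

step 1 [1y] zero: DF = P = 993/1000 ≈ 0.993000
step 2 [2y] zero: DF = P = 2441/2500 ≈ 0.976400
step 3 [3y] zero: DF = P = 584/625 ≈ 0.934400
step 4 [4y] zero: DF = P = 9011/10000 ≈ 0.901100
step 5 [5y] zero: DF = P = 8927/10000 ≈ 0.892700
step 6 [6y] zero: DF = P = 4253/5000 ≈ 0.850600
step 7 [7y] swap r/1=835/31906: DF=(1 − 835/31906·(0.993000+0.976400+0.934400+0.901100+0.892700+0.850600))/(1+835/31906) = 833/1000 ≈ 0.833000

1 1 993/1000
2 2 2441/2500
3 3 584/625
4 4 9011/10000
5 5 8927/10000
6 6 4253/5000
7 7 833/1000
DF(2y) = 2441/2500 ≈ 0.976400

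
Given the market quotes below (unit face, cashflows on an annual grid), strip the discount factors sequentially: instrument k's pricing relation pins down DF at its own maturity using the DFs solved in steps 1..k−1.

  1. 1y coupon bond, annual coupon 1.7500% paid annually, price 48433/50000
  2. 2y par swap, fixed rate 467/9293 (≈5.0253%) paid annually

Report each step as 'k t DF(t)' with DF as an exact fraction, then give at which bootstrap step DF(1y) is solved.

step 1 [1y] bond c/1=7/400: DF=(48433/50000 − 7/400·(0))/(1+7/400) = 119/125 ≈ 0.952000
step 2 [2y] swap r/1=467/9293: DF=(1 − 467/9293·(0.952000))/(1+467/9293) = 4533/5000 ≈ 0.906600

1 1 119/125
2 2 4533/5000
DF(1y) is solved at step 1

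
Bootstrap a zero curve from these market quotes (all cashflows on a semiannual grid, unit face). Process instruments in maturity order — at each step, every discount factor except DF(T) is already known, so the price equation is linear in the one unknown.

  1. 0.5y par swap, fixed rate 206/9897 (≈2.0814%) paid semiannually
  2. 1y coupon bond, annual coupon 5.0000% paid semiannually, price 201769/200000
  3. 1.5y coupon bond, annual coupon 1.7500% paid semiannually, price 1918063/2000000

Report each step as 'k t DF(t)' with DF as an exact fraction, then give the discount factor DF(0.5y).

step 1 [0.5y] swap r/2=103/9897: DF=(1 − 103/9897·(0))/(1+103/9897) = 9897/10000 ≈ 0.989700
step 2 [1y] bond c/2=1/40: DF=(201769/200000 − 1/40·(0.989700))/(1+1/40) = 9601/10000 ≈ 0.960100
step 3 [1.5y] bond c/2=7/800: DF=(1918063/2000000 − 7/800·(0.989700+0.960100))/(1+7/800) = 4669/5000 ≈ 0.933800

1 1/2 9897/10000
2 1 9601/10000
3 3/2 4669/5000
DF(0.5y) = 9897/10000 ≈ 0.989700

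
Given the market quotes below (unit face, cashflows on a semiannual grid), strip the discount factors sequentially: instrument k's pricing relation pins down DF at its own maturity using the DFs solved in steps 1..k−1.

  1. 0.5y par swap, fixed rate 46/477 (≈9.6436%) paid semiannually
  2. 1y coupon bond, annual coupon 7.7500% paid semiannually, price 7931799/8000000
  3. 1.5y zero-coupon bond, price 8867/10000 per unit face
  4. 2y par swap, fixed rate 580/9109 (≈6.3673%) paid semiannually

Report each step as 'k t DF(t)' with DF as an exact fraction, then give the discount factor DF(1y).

step 1 [0.5y] swap r/2=23/477: DF=(1 − 23/477·(0))/(1+23/477) = 477/500 ≈ 0.954000
step 2 [1y] bond c/2=31/800: DF=(7931799/8000000 − 31/800·(0.954000))/(1+31/800) = 9189/10000 ≈ 0.918900
step 3 [1.5y] zero: DF = P = 8867/10000 ≈ 0.886700
step 4 [2y] swap r/2=290/9109: DF=(1 − 290/9109·(0.954000+0.918900+0.886700))/(1+290/9109) = 221/250 ≈ 0.884000

1 1/2 477/500
2 1 9189/10000
3 3/2 8867/10000
4 2 221/250
DF(1y) = 9189/10000 ≈ 0.918900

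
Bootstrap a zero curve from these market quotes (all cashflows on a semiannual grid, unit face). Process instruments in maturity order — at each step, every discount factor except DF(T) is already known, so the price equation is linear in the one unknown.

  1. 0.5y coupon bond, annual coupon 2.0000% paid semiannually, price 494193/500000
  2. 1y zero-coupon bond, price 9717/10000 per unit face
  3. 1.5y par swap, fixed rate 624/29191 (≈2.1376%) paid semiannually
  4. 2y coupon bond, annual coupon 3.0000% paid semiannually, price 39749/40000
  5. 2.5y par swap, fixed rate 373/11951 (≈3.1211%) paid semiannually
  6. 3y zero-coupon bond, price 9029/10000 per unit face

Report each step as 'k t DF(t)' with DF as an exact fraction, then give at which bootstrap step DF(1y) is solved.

step 1 [0.5y] bond c/2=1/100: DF=(494193/500000 − 1/100·(0))/(1+1/100) = 4893/5000 ≈ 0.978600
step 2 [1y] zero: DF = P = 9717/10000 ≈ 0.971700
step 3 [1.5y] swap r/2=312/29191: DF=(1 − 312/29191·(0.978600+0.971700))/(1+312/29191) = 1211/1250 ≈ 0.968800
step 4 [2y] bond c/2=3/200: DF=(39749/40000 − 3/200·(0.978600+0.971700+0.968800))/(1+3/200) = 9359/10000 ≈ 0.935900
step 5 [2.5y] swap r/2=373/23902: DF=(1 − 373/23902·(0.978600+0.971700+0.968800+0.935900))/(1+373/23902) = 4627/5000 ≈ 0.925400
step 6 [3y] zero: DF = P = 9029/10000 ≈ 0.902900

1 1/2 4893/5000
2 1 9717/10000
3 3/2 1211/1250
4 2 9359/10000
5 5/2 4627/5000
6 3 9029/10000
DF(1y) is solved at step 2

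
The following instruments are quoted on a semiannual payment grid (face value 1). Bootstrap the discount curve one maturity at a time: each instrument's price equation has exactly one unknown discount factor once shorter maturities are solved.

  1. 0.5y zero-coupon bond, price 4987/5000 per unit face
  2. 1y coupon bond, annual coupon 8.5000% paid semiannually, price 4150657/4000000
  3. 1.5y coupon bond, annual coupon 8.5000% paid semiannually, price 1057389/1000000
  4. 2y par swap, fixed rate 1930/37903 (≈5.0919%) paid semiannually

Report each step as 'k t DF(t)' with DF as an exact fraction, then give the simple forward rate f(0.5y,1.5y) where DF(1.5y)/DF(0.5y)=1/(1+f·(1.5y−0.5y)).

step 1 [0.5y] zero: DF = P = 4987/5000 ≈ 0.997400
step 2 [1y] bond c/2=17/400: DF=(4150657/4000000 − 17/400·(0.997400))/(1+17/400) = 9547/10000 ≈ 0.954700
step 3 [1.5y] bond c/2=17/400: DF=(1057389/1000000 − 17/400·(0.997400+0.954700))/(1+17/400) = 9347/10000 ≈ 0.934700
step 4 [2y] swap r/2=965/37903: DF=(1 − 965/37903·(0.997400+0.954700+0.934700))/(1+965/37903) = 1807/2000 ≈ 0.903500

1 1/2 4987/5000
2 1 9547/10000
3 3/2 9347/10000
4 2 1807/2000
f(0.5y,1.5y) = ((4987/5000)/(9347/10000) − 1)/(1) = 627/9347 ≈ 6.7080%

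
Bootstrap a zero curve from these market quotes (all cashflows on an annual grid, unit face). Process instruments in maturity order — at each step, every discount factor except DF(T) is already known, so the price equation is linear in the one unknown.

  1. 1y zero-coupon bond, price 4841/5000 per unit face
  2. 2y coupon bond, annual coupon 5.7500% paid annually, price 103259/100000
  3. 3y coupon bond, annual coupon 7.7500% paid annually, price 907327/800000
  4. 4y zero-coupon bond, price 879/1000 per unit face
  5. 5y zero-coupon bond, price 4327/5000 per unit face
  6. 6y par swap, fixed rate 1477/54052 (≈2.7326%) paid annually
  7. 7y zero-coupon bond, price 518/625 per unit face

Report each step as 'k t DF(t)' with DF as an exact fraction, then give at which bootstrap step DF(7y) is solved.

1 1 4841/5000
2 2 4619/5000
3 3 1833/2000
4 4 879/1000
5 5 4327/5000
6 6 8523/10000
7 7 518/625
DF(7y) is solved at step 7

step 1 [1y] zero: DF = P = 4841/5000 ≈ 0.968200
step 2 [2y] bond c/1=23/400: DF=(103259/100000 − 23/400·(0.968200))/(1+23/400) = 4619/5000 ≈ 0.923800
step 3 [3y] bond c/1=31/400: DF=(907327/800000 − 31/400·(0.968200+0.923800))/(1+31/400) = 1833/2000 ≈ 0.916500
step 4 [4y] zero: DF = P = 879/1000 ≈ 0.879000
step 5 [5y] zero: DF = P = 4327/5000 ≈ 0.865400
step 6 [6y] swap r/1=1477/54052: DF=(1 − 1477/54052·(0.968200+0.923800+0.916500+0.879000+0.865400))/(1+1477/54052) = 8523/10000 ≈ 0.852300
step 7 [7y] zero: DF = P = 518/625 ≈ 0.828800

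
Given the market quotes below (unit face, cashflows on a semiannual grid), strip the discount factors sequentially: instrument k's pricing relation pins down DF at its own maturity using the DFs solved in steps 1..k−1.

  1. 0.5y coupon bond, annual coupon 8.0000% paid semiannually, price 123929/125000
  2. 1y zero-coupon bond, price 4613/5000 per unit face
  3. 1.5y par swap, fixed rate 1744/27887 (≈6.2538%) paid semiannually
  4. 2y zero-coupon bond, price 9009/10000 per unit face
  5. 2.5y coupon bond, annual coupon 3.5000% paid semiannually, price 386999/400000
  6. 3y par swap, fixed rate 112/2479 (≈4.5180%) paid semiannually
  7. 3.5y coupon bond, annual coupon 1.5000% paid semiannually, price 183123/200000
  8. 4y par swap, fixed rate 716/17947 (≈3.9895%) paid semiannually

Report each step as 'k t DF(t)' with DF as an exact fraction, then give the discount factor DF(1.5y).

step 1 [0.5y] bond c/2=1/25: DF=(123929/125000 − 1/25·(0))/(1+1/25) = 9533/10000 ≈ 0.953300
step 2 [1y] zero: DF = P = 4613/5000 ≈ 0.922600
step 3 [1.5y] swap r/2=872/27887: DF=(1 − 872/27887·(0.953300+0.922600))/(1+872/27887) = 1141/1250 ≈ 0.912800
step 4 [2y] zero: DF = P = 9009/10000 ≈ 0.900900
step 5 [2.5y] bond c/2=7/400: DF=(386999/400000 − 7/400·(0.953300+0.922600+0.912800+0.900900))/(1+7/400) = 4437/5000 ≈ 0.887400
step 6 [3y] swap r/2=56/2479: DF=(1 − 56/2479·(0.953300+0.922600+0.912800+0.900900+0.887400))/(1+56/2479) = 548/625 ≈ 0.876800
step 7 [3.5y] bond c/2=3/400: DF=(183123/200000 − 3/400·(0.953300+0.922600+0.912800+0.900900+0.887400+0.876800))/(1+3/400) = 4341/5000 ≈ 0.868200
step 8 [4y] swap r/2=358/17947: DF=(1 − 358/17947·(0.953300+0.922600+0.912800+0.900900+0.887400+0.876800+0.868200))/(1+358/17947) = 1071/1250 ≈ 0.856800

1 1/2 9533/10000
2 1 4613/5000
3 3/2 1141/1250
4 2 9009/10000
5 5/2 4437/5000
6 3 548/625
7 7/2 4341/5000
8 4 1071/1250
DF(1.5y) = 1141/1250 ≈ 0.912800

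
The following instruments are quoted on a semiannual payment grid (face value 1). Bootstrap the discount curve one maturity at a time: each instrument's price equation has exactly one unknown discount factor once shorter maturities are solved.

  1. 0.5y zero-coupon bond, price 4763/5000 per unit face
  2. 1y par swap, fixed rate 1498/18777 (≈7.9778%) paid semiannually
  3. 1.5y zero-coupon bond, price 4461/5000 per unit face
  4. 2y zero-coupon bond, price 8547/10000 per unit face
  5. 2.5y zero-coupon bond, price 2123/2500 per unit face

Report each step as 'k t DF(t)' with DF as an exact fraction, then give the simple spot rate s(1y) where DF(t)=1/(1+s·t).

step 1 [0.5y] zero: DF = P = 4763/5000 ≈ 0.952600
step 2 [1y] swap r/2=749/18777: DF=(1 − 749/18777·(0.952600))/(1+749/18777) = 9251/10000 ≈ 0.925100
step 3 [1.5y] zero: DF = P = 4461/5000 ≈ 0.892200
step 4 [2y] zero: DF = P = 8547/10000 ≈ 0.854700
step 5 [2.5y] zero: DF = P = 2123/2500 ≈ 0.849200

1 1/2 4763/5000
2 1 9251/10000
3 3/2 4461/5000
4 2 8547/10000
5 5/2 2123/2500
s(1y) = (1/(9251/10000) − 1)/(1) = 749/9251 ≈ 8.0964%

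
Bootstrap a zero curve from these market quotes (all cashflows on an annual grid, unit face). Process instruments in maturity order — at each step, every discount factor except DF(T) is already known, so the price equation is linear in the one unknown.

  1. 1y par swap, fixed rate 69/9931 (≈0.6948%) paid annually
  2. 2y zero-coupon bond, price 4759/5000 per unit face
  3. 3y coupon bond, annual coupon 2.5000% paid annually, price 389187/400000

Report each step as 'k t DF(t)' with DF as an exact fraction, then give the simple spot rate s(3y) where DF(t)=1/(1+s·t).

1 1 9931/10000
2 2 4759/5000
3 3 4509/5000
s(3y) = (1/(4509/5000) − 1)/(3) = 491/13527 ≈ 3.6298%

step 1 [1y] swap r/1=69/9931: DF=(1 − 69/9931·(0))/(1+69/9931) = 9931/10000 ≈ 0.993100
step 2 [2y] zero: DF = P = 4759/5000 ≈ 0.951800
step 3 [3y] bond c/1=1/40: DF=(389187/400000 − 1/40·(0.993100+0.951800))/(1+1/40) = 4509/5000 ≈ 0.901800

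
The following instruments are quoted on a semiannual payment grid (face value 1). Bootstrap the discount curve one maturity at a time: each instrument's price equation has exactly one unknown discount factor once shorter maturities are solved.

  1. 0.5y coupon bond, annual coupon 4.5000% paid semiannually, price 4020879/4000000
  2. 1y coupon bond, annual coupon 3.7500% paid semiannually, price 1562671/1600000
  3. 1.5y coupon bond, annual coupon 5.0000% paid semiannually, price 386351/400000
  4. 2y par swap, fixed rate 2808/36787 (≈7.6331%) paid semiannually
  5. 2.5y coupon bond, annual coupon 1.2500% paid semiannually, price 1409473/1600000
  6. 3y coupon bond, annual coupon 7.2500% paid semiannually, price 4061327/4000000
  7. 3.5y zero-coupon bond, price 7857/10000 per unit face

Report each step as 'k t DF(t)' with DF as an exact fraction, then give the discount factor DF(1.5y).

1 1/2 9831/10000
2 1 4703/5000
3 3/2 4477/5000
4 2 2149/2500
5 5/2 4263/5000
6 3 8213/10000
7 7/2 7857/10000
DF(1.5y) = 4477/5000 ≈ 0.895400

step 1 [0.5y] bond c/2=9/400: DF=(4020879/4000000 − 9/400·(0))/(1+9/400) = 9831/10000 ≈ 0.983100
step 2 [1y] bond c/2=3/160: DF=(1562671/1600000 − 3/160·(0.983100))/(1+3/160) = 4703/5000 ≈ 0.940600
step 3 [1.5y] bond c/2=1/40: DF=(386351/400000 − 1/40·(0.983100+0.940600))/(1+1/40) = 4477/5000 ≈ 0.895400
step 4 [2y] swap r/2=1404/36787: DF=(1 − 1404/36787·(0.983100+0.940600+0.895400))/(1+1404/36787) = 2149/2500 ≈ 0.859600
step 5 [2.5y] bond c/2=1/160: DF=(1409473/1600000 − 1/160·(0.983100+0.940600+0.895400+0.859600))/(1+1/160) = 4263/5000 ≈ 0.852600
step 6 [3y] bond c/2=29/800: DF=(4061327/4000000 − 29/800·(0.983100+0.940600+0.895400+0.859600+0.852600))/(1+29/800) = 8213/10000 ≈ 0.821300
step 7 [3.5y] zero: DF = P = 7857/10000 ≈ 0.785700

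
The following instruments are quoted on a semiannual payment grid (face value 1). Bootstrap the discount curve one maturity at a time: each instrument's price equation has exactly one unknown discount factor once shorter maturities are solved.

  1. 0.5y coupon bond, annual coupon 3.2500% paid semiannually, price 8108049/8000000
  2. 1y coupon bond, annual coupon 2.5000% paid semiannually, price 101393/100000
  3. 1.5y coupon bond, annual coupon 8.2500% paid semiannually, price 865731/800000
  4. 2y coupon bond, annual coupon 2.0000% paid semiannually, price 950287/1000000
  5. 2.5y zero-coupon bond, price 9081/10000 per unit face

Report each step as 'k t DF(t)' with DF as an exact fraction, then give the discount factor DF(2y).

step 1 [0.5y] bond c/2=13/800: DF=(8108049/8000000 − 13/800·(0))/(1+13/800) = 9973/10000 ≈ 0.997300
step 2 [1y] bond c/2=1/80: DF=(101393/100000 − 1/80·(0.997300))/(1+1/80) = 9891/10000 ≈ 0.989100
step 3 [1.5y] bond c/2=33/800: DF=(865731/800000 − 33/800·(0.997300+0.989100))/(1+33/800) = 4803/5000 ≈ 0.960600
step 4 [2y] bond c/2=1/100: DF=(950287/1000000 − 1/100·(0.997300+0.989100+0.960600))/(1+1/100) = 9117/10000 ≈ 0.911700
step 5 [2.5y] zero: DF = P = 9081/10000 ≈ 0.908100

1 1/2 9973/10000
2 1 9891/10000
3 3/2 4803/5000
4 2 9117/10000
5 5/2 9081/10000
DF(2y) = 9117/10000 ≈ 0.911700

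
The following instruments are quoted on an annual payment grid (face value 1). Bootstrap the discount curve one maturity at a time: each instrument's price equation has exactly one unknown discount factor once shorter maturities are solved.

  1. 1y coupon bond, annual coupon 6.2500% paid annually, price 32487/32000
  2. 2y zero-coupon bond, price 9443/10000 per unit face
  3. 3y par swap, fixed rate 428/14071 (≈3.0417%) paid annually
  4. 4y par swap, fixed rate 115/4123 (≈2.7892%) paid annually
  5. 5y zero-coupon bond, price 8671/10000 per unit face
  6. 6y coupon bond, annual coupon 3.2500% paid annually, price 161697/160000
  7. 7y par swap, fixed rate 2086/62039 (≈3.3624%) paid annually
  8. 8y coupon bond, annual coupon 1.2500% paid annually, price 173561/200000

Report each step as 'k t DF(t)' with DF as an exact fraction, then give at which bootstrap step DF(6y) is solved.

step 1 [1y] bond c/1=1/16: DF=(32487/32000 − 1/16·(0))/(1+1/16) = 1911/2000 ≈ 0.955500
step 2 [2y] zero: DF = P = 9443/10000 ≈ 0.944300
step 3 [3y] swap r/1=428/14071: DF=(1 − 428/14071·(0.955500+0.944300))/(1+428/14071) = 1143/1250 ≈ 0.914400
step 4 [4y] swap r/1=115/4123: DF=(1 − 115/4123·(0.955500+0.944300+0.914400))/(1+115/4123) = 1793/2000 ≈ 0.896500
step 5 [5y] zero: DF = P = 8671/10000 ≈ 0.867100
step 6 [6y] bond c/1=13/400: DF=(161697/160000 − 13/400·(0.955500+0.944300+0.914400+0.896500+0.867100))/(1+13/400) = 8347/10000 ≈ 0.834700
step 7 [7y] swap r/1=2086/62039: DF=(1 − 2086/62039·(0.955500+0.944300+0.914400+0.896500+0.867100+0.834700))/(1+2086/62039) = 3957/5000 ≈ 0.791400
step 8 [8y] bond c/1=1/80: DF=(173561/200000 − 1/80·(0.955500+0.944300+0.914400+0.896500+0.867100+0.834700+0.791400))/(1+1/80) = 1561/2000 ≈ 0.780500

1 1 1911/2000
2 2 9443/10000
3 3 1143/1250
4 4 1793/2000
5 5 8671/10000
6 6 8347/10000
7 7 3957/5000
8 8 1561/2000
DF(6y) is solved at step 6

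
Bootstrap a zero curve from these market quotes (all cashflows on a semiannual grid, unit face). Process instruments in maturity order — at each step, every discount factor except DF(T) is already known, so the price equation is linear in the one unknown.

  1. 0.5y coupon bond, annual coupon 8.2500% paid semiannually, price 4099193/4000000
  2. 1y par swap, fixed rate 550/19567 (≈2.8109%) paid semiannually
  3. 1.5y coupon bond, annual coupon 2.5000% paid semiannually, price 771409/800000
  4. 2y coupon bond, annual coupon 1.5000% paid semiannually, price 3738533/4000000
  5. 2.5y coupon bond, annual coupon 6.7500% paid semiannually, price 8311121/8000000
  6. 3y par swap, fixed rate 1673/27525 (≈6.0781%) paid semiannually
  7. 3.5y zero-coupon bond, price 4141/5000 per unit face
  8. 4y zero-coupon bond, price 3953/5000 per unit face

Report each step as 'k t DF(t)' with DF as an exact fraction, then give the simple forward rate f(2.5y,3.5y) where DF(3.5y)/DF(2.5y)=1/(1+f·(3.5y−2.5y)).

1 1/2 4921/5000
2 1 389/400
3 3/2 4641/5000
4 2 4531/5000
5 5/2 2203/2500
6 3 8327/10000
7 7/2 4141/5000
8 4 3953/5000
f(2.5y,3.5y) = ((2203/2500)/(4141/5000) − 1)/(1) = 265/4141 ≈ 6.3994%

step 1 [0.5y] bond c/2=33/800: DF=(4099193/4000000 − 33/800·(0))/(1+33/800) = 4921/5000 ≈ 0.984200
step 2 [1y] swap r/2=275/19567: DF=(1 − 275/19567·(0.984200))/(1+275/19567) = 389/400 ≈ 0.972500
step 3 [1.5y] bond c/2=1/80: DF=(771409/800000 − 1/80·(0.984200+0.972500))/(1+1/80) = 4641/5000 ≈ 0.928200
step 4 [2y] bond c/2=3/400: DF=(3738533/4000000 − 3/400·(0.984200+0.972500+0.928200))/(1+3/400) = 4531/5000 ≈ 0.906200
step 5 [2.5y] bond c/2=27/800: DF=(8311121/8000000 − 27/800·(0.984200+0.972500+0.928200+0.906200))/(1+27/800) = 2203/2500 ≈ 0.881200
step 6 [3y] swap r/2=1673/55050: DF=(1 − 1673/55050·(0.984200+0.972500+0.928200+0.906200+0.881200))/(1+1673/55050) = 8327/10000 ≈ 0.832700
step 7 [3.5y] zero: DF = P = 4141/5000 ≈ 0.828200
step 8 [4y] zero: DF = P = 3953/5000 ≈ 0.790600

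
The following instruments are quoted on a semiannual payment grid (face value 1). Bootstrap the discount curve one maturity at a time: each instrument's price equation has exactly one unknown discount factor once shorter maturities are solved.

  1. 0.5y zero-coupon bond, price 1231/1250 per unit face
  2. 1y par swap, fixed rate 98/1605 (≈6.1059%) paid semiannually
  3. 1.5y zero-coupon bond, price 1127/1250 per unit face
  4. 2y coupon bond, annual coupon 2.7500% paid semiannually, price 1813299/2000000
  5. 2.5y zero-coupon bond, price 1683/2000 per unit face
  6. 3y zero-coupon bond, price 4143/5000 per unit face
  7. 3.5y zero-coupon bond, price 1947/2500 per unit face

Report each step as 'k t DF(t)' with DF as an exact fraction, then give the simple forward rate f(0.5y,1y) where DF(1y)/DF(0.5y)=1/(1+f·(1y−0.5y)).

step 1 [0.5y] zero: DF = P = 1231/1250 ≈ 0.984800
step 2 [1y] swap r/2=49/1605: DF=(1 − 49/1605·(0.984800))/(1+49/1605) = 2353/2500 ≈ 0.941200
step 3 [1.5y] zero: DF = P = 1127/1250 ≈ 0.901600
step 4 [2y] bond c/2=11/800: DF=(1813299/2000000 − 11/800·(0.984800+0.941200+0.901600))/(1+11/800) = 107/125 ≈ 0.856000
step 5 [2.5y] zero: DF = P = 1683/2000 ≈ 0.841500
step 6 [3y] zero: DF = P = 4143/5000 ≈ 0.828600
step 7 [3.5y] zero: DF = P = 1947/2500 ≈ 0.778800

1 1/2 1231/1250
2 1 2353/2500
3 3/2 1127/1250
4 2 107/125
5 5/2 1683/2000
6 3 4143/5000
7 7/2 1947/2500
f(0.5y,1y) = ((1231/1250)/(2353/2500) − 1)/(1/2) = 218/2353 ≈ 9.2648%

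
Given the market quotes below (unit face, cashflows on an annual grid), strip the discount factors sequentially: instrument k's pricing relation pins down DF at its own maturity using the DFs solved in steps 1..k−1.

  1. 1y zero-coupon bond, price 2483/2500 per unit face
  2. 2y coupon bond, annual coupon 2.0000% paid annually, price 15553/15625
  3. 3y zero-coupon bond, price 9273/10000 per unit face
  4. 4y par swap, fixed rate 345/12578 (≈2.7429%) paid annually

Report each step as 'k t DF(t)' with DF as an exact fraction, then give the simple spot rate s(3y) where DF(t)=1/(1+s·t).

1 1 2483/2500
2 2 2391/2500
3 3 9273/10000
4 4 1793/2000
s(3y) = (1/(9273/10000) − 1)/(3) = 727/27819 ≈ 2.6133%

step 1 [1y] zero: DF = P = 2483/2500 ≈ 0.993200
step 2 [2y] bond c/1=1/50: DF=(15553/15625 − 1/50·(0.993200))/(1+1/50) = 2391/2500 ≈ 0.956400
step 3 [3y] zero: DF = P = 9273/10000 ≈ 0.927300
step 4 [4y] swap r/1=345/12578: DF=(1 − 345/12578·(0.993200+0.956400+0.927300))/(1+345/12578) = 1793/2000 ≈ 0.896500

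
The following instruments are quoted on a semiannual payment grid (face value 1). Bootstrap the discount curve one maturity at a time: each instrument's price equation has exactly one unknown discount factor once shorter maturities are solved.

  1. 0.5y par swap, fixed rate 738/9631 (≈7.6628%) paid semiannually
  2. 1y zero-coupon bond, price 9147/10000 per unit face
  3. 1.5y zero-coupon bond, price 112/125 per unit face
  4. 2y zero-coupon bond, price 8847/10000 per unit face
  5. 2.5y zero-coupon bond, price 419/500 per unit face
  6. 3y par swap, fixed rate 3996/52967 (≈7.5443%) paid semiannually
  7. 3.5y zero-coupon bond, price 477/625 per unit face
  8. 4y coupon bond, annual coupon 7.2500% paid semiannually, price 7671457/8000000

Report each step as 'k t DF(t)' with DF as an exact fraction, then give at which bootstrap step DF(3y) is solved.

step 1 [0.5y] swap r/2=369/9631: DF=(1 − 369/9631·(0))/(1+369/9631) = 9631/10000 ≈ 0.963100
step 2 [1y] zero: DF = P = 9147/10000 ≈ 0.914700
step 3 [1.5y] zero: DF = P = 112/125 ≈ 0.896000
step 4 [2y] zero: DF = P = 8847/10000 ≈ 0.884700
step 5 [2.5y] zero: DF = P = 419/500 ≈ 0.838000
step 6 [3y] swap r/2=1998/52967: DF=(1 − 1998/52967·(0.963100+0.914700+0.896000+0.884700+0.838000))/(1+1998/52967) = 4001/5000 ≈ 0.800200
step 7 [3.5y] zero: DF = P = 477/625 ≈ 0.763200
step 8 [4y] bond c/2=29/800: DF=(7671457/8000000 − 29/800·(0.963100+0.914700+0.896000+0.884700+0.838000+0.800200+0.763200))/(1+29/800) = 3567/5000 ≈ 0.713400

1 1/2 9631/10000
2 1 9147/10000
3 3/2 112/125
4 2 8847/10000
5 5/2 419/500
6 3 4001/5000
7 7/2 477/625
8 4 3567/5000
DF(3y) is solved at step 6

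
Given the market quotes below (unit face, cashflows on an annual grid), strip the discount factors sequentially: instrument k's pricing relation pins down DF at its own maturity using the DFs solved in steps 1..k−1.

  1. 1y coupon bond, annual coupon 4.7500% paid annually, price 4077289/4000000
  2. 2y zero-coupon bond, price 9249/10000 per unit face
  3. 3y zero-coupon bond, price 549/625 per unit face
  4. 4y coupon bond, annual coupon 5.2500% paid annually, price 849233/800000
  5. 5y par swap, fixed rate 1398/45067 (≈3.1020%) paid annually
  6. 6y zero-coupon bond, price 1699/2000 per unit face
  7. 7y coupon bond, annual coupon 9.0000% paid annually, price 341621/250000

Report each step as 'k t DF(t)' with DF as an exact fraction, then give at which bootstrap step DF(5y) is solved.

step 1 [1y] bond c/1=19/400: DF=(4077289/4000000 − 19/400·(0))/(1+19/400) = 9731/10000 ≈ 0.973100
step 2 [2y] zero: DF = P = 9249/10000 ≈ 0.924900
step 3 [3y] zero: DF = P = 549/625 ≈ 0.878400
step 4 [4y] bond c/1=21/400: DF=(849233/800000 − 21/400·(0.973100+0.924900+0.878400))/(1+21/400) = 8701/10000 ≈ 0.870100
step 5 [5y] swap r/1=1398/45067: DF=(1 − 1398/45067·(0.973100+0.924900+0.878400+0.870100))/(1+1398/45067) = 4301/5000 ≈ 0.860200
step 6 [6y] zero: DF = P = 1699/2000 ≈ 0.849500
step 7 [7y] bond c/1=9/100: DF=(341621/250000 − 9/100·(0.973100+0.924900+0.878400+0.870100+0.860200+0.849500))/(1+9/100) = 4057/5000 ≈ 0.811400

1 1 9731/10000
2 2 9249/10000
3 3 549/625
4 4 8701/10000
5 5 4301/5000
6 6 1699/2000
7 7 4057/5000
DF(5y) is solved at step 5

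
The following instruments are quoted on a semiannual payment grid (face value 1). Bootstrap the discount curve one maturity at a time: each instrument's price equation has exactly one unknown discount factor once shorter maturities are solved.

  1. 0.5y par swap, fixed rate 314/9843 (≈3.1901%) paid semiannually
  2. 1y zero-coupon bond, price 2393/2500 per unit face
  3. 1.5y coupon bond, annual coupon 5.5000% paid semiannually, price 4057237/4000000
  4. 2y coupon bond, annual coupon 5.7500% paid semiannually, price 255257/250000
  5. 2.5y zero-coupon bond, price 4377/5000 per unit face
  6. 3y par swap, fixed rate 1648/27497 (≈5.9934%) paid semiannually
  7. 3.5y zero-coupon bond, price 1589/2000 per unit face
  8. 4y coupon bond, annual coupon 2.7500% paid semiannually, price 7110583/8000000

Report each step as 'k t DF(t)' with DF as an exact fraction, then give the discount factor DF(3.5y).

step 1 [0.5y] swap r/2=157/9843: DF=(1 − 157/9843·(0))/(1+157/9843) = 9843/10000 ≈ 0.984300
step 2 [1y] zero: DF = P = 2393/2500 ≈ 0.957200
step 3 [1.5y] bond c/2=11/400: DF=(4057237/4000000 − 11/400·(0.984300+0.957200))/(1+11/400) = 1169/1250 ≈ 0.935200
step 4 [2y] bond c/2=23/800: DF=(255257/250000 − 23/800·(0.984300+0.957200+0.935200))/(1+23/800) = 9121/10000 ≈ 0.912100
step 5 [2.5y] zero: DF = P = 4377/5000 ≈ 0.875400
step 6 [3y] swap r/2=824/27497: DF=(1 − 824/27497·(0.984300+0.957200+0.935200+0.912100+0.875400))/(1+824/27497) = 522/625 ≈ 0.835200
step 7 [3.5y] zero: DF = P = 1589/2000 ≈ 0.794500
step 8 [4y] bond c/2=11/800: DF=(7110583/8000000 − 11/800·(0.984300+0.957200+0.935200+0.912100+0.875400+0.835200+0.794500))/(1+11/800) = 3957/5000 ≈ 0.791400

1 1/2 9843/10000
2 1 2393/2500
3 3/2 1169/1250
4 2 9121/10000
5 5/2 4377/5000
6 3 522/625
7 7/2 1589/2000
8 4 3957/5000
DF(3.5y) = 1589/2000 ≈ 0.794500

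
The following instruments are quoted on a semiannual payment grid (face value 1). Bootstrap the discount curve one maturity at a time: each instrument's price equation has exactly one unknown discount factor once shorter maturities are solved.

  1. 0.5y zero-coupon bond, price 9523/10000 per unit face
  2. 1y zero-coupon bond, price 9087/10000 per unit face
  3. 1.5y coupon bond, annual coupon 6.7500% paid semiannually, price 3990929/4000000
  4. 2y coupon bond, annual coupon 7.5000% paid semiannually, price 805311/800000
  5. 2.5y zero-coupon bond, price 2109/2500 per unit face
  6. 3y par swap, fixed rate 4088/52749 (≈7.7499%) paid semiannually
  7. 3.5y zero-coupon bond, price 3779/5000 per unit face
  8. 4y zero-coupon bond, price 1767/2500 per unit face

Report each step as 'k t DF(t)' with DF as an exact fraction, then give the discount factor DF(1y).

step 1 [0.5y] zero: DF = P = 9523/10000 ≈ 0.952300
step 2 [1y] zero: DF = P = 9087/10000 ≈ 0.908700
step 3 [1.5y] bond c/2=27/800: DF=(3990929/4000000 − 27/800·(0.952300+0.908700))/(1+27/800) = 2261/2500 ≈ 0.904400
step 4 [2y] bond c/2=3/80: DF=(805311/800000 − 3/80·(0.952300+0.908700+0.904400))/(1+3/80) = 8703/10000 ≈ 0.870300
step 5 [2.5y] zero: DF = P = 2109/2500 ≈ 0.843600
step 6 [3y] swap r/2=2044/52749: DF=(1 − 2044/52749·(0.952300+0.908700+0.904400+0.870300+0.843600))/(1+2044/52749) = 1989/2500 ≈ 0.795600
step 7 [3.5y] zero: DF = P = 3779/5000 ≈ 0.755800
step 8 [4y] zero: DF = P = 1767/2500 ≈ 0.706800

1 1/2 9523/10000
2 1 9087/10000
3 3/2 2261/2500
4 2 8703/10000
5 5/2 2109/2500
6 3 1989/2500
7 7/2 3779/5000
8 4 1767/2500
DF(1y) = 9087/10000 ≈ 0.908700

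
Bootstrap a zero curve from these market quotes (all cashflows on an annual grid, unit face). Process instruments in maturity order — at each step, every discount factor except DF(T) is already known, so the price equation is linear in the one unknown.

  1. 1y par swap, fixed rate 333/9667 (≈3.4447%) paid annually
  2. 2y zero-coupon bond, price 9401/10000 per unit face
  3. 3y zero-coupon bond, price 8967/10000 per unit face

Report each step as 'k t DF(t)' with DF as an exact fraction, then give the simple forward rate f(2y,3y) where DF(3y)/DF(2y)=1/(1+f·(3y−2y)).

1 1 9667/10000
2 2 9401/10000
3 3 8967/10000
f(2y,3y) = ((9401/10000)/(8967/10000) − 1)/(1) = 62/1281 ≈ 4.8400%

step 1 [1y] swap r/1=333/9667: DF=(1 − 333/9667·(0))/(1+333/9667) = 9667/10000 ≈ 0.966700
step 2 [2y] zero: DF = P = 9401/10000 ≈ 0.940100
step 3 [3y] zero: DF = P = 8967/10000 ≈ 0.896700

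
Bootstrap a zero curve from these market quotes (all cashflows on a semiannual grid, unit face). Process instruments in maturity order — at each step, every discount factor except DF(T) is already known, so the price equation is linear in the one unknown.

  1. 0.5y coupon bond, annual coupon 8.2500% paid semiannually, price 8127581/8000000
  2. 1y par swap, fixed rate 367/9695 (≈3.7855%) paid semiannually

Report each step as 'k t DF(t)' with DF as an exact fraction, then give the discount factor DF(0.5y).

1 1/2 9757/10000
2 1 9633/10000
DF(0.5y) = 9757/10000 ≈ 0.975700

step 1 [0.5y] bond c/2=33/800: DF=(8127581/8000000 − 33/800·(0))/(1+33/800) = 9757/10000 ≈ 0.975700
step 2 [1y] swap r/2=367/19390: DF=(1 − 367/19390·(0.975700))/(1+367/19390) = 9633/10000 ≈ 0.963300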